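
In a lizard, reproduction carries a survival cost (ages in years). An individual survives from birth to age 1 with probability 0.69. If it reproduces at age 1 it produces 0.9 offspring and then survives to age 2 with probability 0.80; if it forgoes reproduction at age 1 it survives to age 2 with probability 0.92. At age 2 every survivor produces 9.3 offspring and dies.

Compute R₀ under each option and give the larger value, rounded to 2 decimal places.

5.90

breed at age 1: R₀ = 0.69 × (0.9 + 0.80 × 9.3) = 0.69 × 8.3400 = 5.7546
delay to age 2: R₀ = 0.69 × (0.92 × 9.3) = 0.69 × 8.5560 = 5.9036
Higher: delay to age 2 (5.9036).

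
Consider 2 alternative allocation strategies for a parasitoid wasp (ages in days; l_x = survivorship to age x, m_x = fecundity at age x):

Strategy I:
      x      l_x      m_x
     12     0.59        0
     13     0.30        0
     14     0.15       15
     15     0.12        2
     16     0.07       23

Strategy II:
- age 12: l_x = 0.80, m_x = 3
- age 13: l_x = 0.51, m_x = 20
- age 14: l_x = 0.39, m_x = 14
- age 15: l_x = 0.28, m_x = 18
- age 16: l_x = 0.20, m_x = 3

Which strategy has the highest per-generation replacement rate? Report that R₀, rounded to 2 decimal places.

23.70

Strategy I: R₀ = 0.59×0 + 0.30×0 + 0.15×15 + 0.12×2 + 0.07×23 = 4.1000
Strategy II: R₀ = 0.80×3 + 0.51×20 + 0.39×14 + 0.28×18 + 0.20×3 = 23.7000
Highest R₀: strategy II with 23.7000.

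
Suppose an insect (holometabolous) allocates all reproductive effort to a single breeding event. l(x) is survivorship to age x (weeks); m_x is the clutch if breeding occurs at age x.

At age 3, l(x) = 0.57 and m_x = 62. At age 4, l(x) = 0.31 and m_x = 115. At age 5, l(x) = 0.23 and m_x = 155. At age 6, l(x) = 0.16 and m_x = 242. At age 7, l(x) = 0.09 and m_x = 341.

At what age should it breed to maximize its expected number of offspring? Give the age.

6

Expected offspring if breeding at age x = l(x) × m_x:
  age 3: 0.57 × 62 = 35.340
  age 4: 0.31 × 115 = 35.650
  age 5: 0.23 × 155 = 35.650
  age 6: 0.16 × 242 = 38.720
  age 7: 0.09 × 341 = 30.690
Maximum at age 6 (38.720).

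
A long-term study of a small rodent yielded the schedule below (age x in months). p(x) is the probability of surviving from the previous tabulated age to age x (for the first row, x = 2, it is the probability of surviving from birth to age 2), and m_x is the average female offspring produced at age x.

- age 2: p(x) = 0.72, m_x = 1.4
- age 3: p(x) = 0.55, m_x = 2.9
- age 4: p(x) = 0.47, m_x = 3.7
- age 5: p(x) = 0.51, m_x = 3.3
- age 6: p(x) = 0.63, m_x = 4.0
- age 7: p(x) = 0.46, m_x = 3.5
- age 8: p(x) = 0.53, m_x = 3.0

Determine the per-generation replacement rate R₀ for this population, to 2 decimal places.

Survivorship from birth: l_x = p_2·p_3·…·p_x.
  l_2 = 0.72000
  l_3 = 0.39600
  l_4 = 0.18612
  l_5 = 0.09492
  l_6 = 0.05980
  l_7 = 0.02751
  l_8 = 0.01458
R₀ = Σ l_x m_x:
  age 2: 0.72000 × 1.4 = 1.0080
  age 3: 0.39600 × 2.9 = 1.1484
  age 4: 0.18612 × 3.7 = 0.6886
  age 5: 0.09492 × 3.3 = 0.3132
  age 6: 0.05980 × 4.0 = 0.2392
  age 7: 0.02751 × 3.5 = 0.0963
  age 8: 0.01458 × 3.0 = 0.0437
R₀ = 1.0080 + 1.1484 + 0.6886 + 0.3132 + 0.2392 + 0.0963 + 0.0437 = 3.5375

3.54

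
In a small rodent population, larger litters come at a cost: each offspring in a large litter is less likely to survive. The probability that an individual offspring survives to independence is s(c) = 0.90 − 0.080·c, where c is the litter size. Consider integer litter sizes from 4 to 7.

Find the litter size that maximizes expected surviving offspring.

6

Expected surviving offspring = c × s(c):
  c=4: 4 × 0.580 = 2.320
  c=5: 5 × 0.500 = 2.500
  c=6: 6 × 0.420 = 2.520
  c=7: 7 × 0.340 = 2.380
Maximum at c = 6 (2.520 surviving offspring).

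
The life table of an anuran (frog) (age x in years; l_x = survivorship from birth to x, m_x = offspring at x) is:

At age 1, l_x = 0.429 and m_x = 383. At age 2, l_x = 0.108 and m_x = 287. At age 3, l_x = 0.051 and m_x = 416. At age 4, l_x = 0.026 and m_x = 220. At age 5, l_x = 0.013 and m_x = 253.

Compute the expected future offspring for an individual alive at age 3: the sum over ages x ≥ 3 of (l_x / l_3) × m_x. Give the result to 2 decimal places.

l_3 = 0.051. Conditional survival from age 3 to x is l_x / l_3.
  x=3: (0.051/0.051) × 416 = 416.0000
  x=4: (0.026/0.051) × 220 = 112.1569
  x=5: (0.013/0.051) × 253 = 64.4902
Sum = 416.0000 + 112.1569 + 64.4902 = 592.6471

592.65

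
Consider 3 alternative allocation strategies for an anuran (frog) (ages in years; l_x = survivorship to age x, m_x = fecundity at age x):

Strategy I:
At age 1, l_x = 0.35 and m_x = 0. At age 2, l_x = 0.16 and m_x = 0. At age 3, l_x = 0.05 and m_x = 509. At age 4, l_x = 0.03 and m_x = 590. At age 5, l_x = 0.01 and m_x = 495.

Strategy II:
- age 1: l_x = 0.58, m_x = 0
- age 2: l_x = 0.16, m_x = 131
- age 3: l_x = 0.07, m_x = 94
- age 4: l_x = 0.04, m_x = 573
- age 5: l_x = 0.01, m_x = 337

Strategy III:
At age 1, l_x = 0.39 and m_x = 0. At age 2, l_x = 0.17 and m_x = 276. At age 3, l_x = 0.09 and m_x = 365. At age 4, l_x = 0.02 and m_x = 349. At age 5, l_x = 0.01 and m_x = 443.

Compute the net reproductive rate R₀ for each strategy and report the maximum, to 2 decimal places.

91.18

Strategy I: R₀ = 0.35×0 + 0.16×0 + 0.05×509 + 0.03×590 + 0.01×495 = 48.1000
Strategy II: R₀ = 0.58×0 + 0.16×131 + 0.07×94 + 0.04×573 + 0.01×337 = 53.8300
Strategy III: R₀ = 0.39×0 + 0.17×276 + 0.09×365 + 0.02×349 + 0.01×443 = 91.1800
Highest R₀: strategy III with 91.1800.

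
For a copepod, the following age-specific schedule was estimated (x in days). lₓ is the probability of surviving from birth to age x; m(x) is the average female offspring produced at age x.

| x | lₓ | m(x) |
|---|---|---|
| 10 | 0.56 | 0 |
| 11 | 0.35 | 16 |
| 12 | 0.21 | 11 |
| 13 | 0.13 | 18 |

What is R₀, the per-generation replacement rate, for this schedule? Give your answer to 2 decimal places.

R₀ = Σ lₓ m(x):
  age 10: 0.56 × 0 = 0.0000
  age 11: 0.35 × 16 = 5.6000
  age 12: 0.21 × 11 = 2.3100
  age 13: 0.13 × 18 = 2.3400
R₀ = 0.0000 + 5.6000 + 2.3100 + 2.3400 = 10.2500

10.25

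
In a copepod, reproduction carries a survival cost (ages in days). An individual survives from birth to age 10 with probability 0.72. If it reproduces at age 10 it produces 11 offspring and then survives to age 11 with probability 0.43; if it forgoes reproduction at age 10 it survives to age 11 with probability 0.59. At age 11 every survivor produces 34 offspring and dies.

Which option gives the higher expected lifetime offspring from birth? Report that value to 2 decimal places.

breed at age 10: R₀ = 0.72 × (11 + 0.43 × 34) = 0.72 × 25.6200 = 18.4464
delay to age 11: R₀ = 0.72 × (0.59 × 34) = 0.72 × 20.0600 = 14.4432
Higher: breed at age 10 (18.4464).

18.45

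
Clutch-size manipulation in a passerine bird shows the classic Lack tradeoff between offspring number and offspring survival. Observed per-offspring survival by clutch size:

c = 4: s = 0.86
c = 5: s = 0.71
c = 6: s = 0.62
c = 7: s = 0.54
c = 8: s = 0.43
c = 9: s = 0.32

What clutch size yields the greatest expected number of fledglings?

Expected fledglings = c × s(c):
  c=4: 4 × 0.86 = 3.440
  c=5: 5 × 0.71 = 3.550
  c=6: 6 × 0.62 = 3.720
  c=7: 7 × 0.54 = 3.780
  c=8: 8 × 0.43 = 3.440
  c=9: 9 × 0.32 = 2.880
Maximum at c = 7 (3.780 fledglings).

7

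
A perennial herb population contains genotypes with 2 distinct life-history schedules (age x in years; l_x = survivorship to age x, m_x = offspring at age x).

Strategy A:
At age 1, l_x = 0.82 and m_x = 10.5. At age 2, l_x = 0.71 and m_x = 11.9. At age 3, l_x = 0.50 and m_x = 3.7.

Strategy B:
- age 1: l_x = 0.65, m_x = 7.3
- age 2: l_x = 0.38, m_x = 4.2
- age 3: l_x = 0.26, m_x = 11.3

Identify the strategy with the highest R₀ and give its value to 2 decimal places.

Strategy A: R₀ = 0.82×10.5 + 0.71×11.9 + 0.50×3.7 = 18.9090
Strategy B: R₀ = 0.65×7.3 + 0.38×4.2 + 0.26×11.3 = 9.2790
Highest R₀: strategy A with 18.9090.

18.91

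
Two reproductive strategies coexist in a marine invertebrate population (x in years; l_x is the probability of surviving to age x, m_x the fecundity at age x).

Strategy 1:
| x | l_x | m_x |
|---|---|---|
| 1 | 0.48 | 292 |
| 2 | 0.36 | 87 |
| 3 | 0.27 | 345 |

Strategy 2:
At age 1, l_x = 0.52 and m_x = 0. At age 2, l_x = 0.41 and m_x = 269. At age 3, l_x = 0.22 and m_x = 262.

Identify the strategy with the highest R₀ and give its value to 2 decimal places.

264.63

Strategy 1: R₀ = 0.48×292 + 0.36×87 + 0.27×345 = 264.6300
Strategy 2: R₀ = 0.52×0 + 0.41×269 + 0.22×262 = 167.9300
Highest R₀: strategy 1 with 264.6300.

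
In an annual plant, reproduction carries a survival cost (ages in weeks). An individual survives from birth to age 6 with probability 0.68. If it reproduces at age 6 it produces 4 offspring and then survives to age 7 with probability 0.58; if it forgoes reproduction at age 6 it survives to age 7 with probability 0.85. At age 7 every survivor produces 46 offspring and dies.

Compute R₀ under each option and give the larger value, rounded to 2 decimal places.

breed at age 6: R₀ = 0.68 × (4 + 0.58 × 46) = 0.68 × 30.6800 = 20.8624
delay to age 7: R₀ = 0.68 × (0.85 × 46) = 0.68 × 39.1000 = 26.5880
Higher: delay to age 7 (26.5880).

26.59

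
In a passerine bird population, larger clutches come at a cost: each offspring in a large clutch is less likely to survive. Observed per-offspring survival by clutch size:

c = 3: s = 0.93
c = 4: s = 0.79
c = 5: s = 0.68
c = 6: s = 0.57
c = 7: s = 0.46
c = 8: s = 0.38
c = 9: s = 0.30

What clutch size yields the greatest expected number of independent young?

6

Expected independent young = c × s(c):
  c=3: 3 × 0.93 = 2.790
  c=4: 4 × 0.79 = 3.160
  c=5: 5 × 0.68 = 3.400
  c=6: 6 × 0.57 = 3.420
  c=7: 7 × 0.46 = 3.220
  c=8: 8 × 0.38 = 3.040
  c=9: 9 × 0.30 = 2.700
Maximum at c = 6 (3.420 independent young).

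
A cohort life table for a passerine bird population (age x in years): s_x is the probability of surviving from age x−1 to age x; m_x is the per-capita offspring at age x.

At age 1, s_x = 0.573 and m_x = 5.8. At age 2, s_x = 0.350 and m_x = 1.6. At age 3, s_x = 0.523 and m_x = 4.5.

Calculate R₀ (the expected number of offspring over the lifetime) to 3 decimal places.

Survivorship from birth: l_x = s_1·s_2·…·s_x.
  l_1 = 0.57300
  l_2 = 0.20055
  l_3 = 0.10489
R₀ = Σ l_x m_x:
  age 1: 0.57300 × 5.8 = 3.3234
  age 2: 0.20055 × 1.6 = 0.3209
  age 3: 0.10489 × 4.5 = 0.4720
R₀ = 3.3234 + 0.3209 + 0.4720 = 4.1163

4.116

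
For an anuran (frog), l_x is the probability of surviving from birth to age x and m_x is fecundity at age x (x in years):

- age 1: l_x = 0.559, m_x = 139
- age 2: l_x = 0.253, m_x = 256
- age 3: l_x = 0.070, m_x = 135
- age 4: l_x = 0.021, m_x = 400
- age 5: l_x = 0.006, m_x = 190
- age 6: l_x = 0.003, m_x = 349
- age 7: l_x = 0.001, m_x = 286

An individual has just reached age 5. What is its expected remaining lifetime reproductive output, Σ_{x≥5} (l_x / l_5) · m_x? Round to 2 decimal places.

412.17

l_5 = 0.006. Conditional survival from age 5 to x is l_x / l_5.
  x=5: (0.006/0.006) × 190 = 190.0000
  x=6: (0.003/0.006) × 349 = 174.5000
  x=7: (0.001/0.006) × 286 = 47.6667
Sum = 190.0000 + 174.5000 + 47.6667 = 412.1667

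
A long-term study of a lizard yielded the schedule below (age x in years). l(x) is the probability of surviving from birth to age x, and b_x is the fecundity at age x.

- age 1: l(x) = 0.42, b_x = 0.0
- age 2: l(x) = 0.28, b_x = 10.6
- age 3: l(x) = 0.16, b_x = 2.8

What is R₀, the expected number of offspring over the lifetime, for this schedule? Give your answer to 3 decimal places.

R₀ = Σ l(x) b_x:
  age 1: 0.42 × 0.0 = 0.0000
  age 2: 0.28 × 10.6 = 2.9680
  age 3: 0.16 × 2.8 = 0.4480
R₀ = 0.0000 + 2.9680 + 0.4480 = 3.4160

3.416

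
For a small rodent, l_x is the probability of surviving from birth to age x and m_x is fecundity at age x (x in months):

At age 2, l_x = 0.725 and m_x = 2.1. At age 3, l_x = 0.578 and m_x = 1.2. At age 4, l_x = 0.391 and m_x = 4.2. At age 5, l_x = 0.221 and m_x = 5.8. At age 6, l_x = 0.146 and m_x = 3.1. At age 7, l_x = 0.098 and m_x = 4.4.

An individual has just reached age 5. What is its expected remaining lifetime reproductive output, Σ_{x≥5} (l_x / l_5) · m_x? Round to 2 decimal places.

l_5 = 0.221. Conditional survival from age 5 to x is l_x / l_5.
  x=5: (0.221/0.221) × 5.8 = 5.8000
  x=6: (0.146/0.221) × 3.1 = 2.0480
  x=7: (0.098/0.221) × 4.4 = 1.9511
Sum = 5.8000 + 2.0480 + 1.9511 = 9.7991

9.80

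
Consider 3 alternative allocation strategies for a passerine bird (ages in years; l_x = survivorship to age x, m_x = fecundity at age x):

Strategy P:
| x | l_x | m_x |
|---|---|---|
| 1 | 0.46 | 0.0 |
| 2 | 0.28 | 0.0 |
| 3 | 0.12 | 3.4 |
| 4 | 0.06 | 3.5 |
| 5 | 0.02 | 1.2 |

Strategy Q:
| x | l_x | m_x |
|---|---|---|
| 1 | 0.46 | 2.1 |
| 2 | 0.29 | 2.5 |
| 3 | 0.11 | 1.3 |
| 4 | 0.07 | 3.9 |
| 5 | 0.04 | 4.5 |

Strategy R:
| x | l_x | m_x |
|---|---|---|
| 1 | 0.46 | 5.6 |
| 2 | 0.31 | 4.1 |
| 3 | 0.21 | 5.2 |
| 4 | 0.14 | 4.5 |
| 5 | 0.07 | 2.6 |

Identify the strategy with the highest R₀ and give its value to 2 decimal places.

Strategy P: R₀ = 0.46×0.0 + 0.28×0.0 + 0.12×3.4 + 0.06×3.5 + 0.02×1.2 = 0.6420
Strategy Q: R₀ = 0.46×2.1 + 0.29×2.5 + 0.11×1.3 + 0.07×3.9 + 0.04×4.5 = 2.2870
Strategy R: R₀ = 0.46×5.6 + 0.31×4.1 + 0.21×5.2 + 0.14×4.5 + 0.07×2.6 = 5.7510
Highest R₀: strategy R with 5.7510.

5.75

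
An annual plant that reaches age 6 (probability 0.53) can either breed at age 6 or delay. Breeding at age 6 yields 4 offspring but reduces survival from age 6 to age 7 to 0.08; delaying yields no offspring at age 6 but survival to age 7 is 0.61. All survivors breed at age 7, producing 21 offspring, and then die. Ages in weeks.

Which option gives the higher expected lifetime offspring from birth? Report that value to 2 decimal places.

breed at age 6: R₀ = 0.53 × (4 + 0.08 × 21) = 0.53 × 5.6800 = 3.0104
delay to age 7: R₀ = 0.53 × (0.61 × 21) = 0.53 × 12.8100 = 6.7893
Higher: delay to age 7 (6.7893).

6.79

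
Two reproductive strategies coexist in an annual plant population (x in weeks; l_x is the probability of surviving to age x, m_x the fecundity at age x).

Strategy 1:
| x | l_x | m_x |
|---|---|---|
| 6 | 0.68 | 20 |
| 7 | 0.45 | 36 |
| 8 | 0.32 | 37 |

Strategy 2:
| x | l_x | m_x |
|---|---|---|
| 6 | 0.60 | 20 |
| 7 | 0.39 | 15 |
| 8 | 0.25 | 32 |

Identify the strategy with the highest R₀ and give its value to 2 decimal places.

41.64

Strategy 1: R₀ = 0.68×20 + 0.45×36 + 0.32×37 = 41.6400
Strategy 2: R₀ = 0.60×20 + 0.39×15 + 0.25×32 = 25.8500
Highest R₀: strategy 1 with 41.6400.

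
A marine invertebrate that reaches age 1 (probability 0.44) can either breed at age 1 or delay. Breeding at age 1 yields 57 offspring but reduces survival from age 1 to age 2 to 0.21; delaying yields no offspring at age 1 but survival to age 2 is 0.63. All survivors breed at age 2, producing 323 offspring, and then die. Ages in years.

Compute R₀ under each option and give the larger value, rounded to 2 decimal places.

89.54

breed at age 1: R₀ = 0.44 × (57 + 0.21 × 323) = 0.44 × 124.8300 = 54.9252
delay to age 2: R₀ = 0.44 × (0.63 × 323) = 0.44 × 203.4900 = 89.5356
Higher: delay to age 2 (89.5356).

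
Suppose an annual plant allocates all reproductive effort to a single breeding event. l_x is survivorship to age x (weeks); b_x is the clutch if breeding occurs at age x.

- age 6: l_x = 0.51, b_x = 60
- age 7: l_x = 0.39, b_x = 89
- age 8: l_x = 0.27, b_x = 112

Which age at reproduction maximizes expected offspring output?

7

Expected offspring if breeding at age x = l_x × b_x:
  age 6: 0.51 × 60 = 30.600
  age 7: 0.39 × 89 = 34.710
  age 8: 0.27 × 112 = 30.240
Maximum at age 7 (34.710).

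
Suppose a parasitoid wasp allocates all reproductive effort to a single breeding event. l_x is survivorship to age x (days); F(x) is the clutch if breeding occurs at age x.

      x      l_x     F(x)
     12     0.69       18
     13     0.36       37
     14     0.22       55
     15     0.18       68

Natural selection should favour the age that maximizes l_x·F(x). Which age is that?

Expected offspring if breeding at age x = l_x × F(x):
  age 12: 0.69 × 18 = 12.420
  age 13: 0.36 × 37 = 13.320
  age 14: 0.22 × 55 = 12.100
  age 15: 0.18 × 68 = 12.240
Maximum at age 13 (13.320).

13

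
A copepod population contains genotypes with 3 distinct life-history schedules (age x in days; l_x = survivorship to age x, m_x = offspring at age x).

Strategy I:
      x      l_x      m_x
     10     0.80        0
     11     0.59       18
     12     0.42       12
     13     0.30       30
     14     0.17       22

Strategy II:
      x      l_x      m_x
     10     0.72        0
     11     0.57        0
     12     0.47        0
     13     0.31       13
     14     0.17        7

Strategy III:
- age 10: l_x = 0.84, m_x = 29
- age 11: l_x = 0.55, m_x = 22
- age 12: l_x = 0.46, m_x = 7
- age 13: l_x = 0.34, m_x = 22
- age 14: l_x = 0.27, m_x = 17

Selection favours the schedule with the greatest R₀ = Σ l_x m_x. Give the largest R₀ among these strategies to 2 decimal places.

51.75

Strategy I: R₀ = 0.80×0 + 0.59×18 + 0.42×12 + 0.30×30 + 0.17×22 = 28.4000
Strategy II: R₀ = 0.72×0 + 0.57×0 + 0.47×0 + 0.31×13 + 0.17×7 = 5.2200
Strategy III: R₀ = 0.84×29 + 0.55×22 + 0.46×7 + 0.34×22 + 0.27×17 = 51.7500
Highest R₀: strategy III with 51.7500.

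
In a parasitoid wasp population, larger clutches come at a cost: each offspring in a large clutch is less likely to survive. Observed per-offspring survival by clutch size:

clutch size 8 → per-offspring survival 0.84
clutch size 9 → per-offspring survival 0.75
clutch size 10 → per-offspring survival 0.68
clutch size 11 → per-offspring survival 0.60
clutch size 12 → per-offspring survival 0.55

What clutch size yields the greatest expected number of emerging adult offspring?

10

Expected emerging adult offspring = c × s(c):
  c=8: 8 × 0.84 = 6.720
  c=9: 9 × 0.75 = 6.750
  c=10: 10 × 0.68 = 6.800
  c=11: 11 × 0.60 = 6.600
  c=12: 12 × 0.55 = 6.600
Maximum at c = 10 (6.800 emerging adult offspring).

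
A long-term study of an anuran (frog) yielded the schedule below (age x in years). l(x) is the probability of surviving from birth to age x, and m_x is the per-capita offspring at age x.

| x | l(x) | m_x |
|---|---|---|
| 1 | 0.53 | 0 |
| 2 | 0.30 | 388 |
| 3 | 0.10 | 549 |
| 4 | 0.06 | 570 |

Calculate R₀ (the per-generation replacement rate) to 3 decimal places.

R₀ = Σ l(x) m_x:
  age 1: 0.53 × 0 = 0.0000
  age 2: 0.30 × 388 = 116.4000
  age 3: 0.10 × 549 = 54.9000
  age 4: 0.06 × 570 = 34.2000
R₀ = 0.0000 + 116.4000 + 54.9000 + 34.2000 = 205.5000

205.500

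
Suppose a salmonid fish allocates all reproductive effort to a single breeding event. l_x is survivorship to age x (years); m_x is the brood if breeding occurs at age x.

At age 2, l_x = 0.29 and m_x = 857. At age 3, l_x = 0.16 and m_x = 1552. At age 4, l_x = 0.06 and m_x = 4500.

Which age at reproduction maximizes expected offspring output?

Expected offspring if breeding at age x = l_x × m_x:
  age 2: 0.29 × 857 = 248.530
  age 3: 0.16 × 1552 = 248.320
  age 4: 0.06 × 4500 = 270.000
Maximum at age 4 (270.000).

4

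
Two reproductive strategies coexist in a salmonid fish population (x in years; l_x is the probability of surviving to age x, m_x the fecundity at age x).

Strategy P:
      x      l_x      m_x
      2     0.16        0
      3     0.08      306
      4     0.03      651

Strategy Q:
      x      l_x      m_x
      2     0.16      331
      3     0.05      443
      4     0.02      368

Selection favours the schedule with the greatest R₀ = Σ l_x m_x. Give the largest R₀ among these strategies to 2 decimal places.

Strategy P: R₀ = 0.16×0 + 0.08×306 + 0.03×651 = 44.0100
Strategy Q: R₀ = 0.16×331 + 0.05×443 + 0.02×368 = 82.4700
Highest R₀: strategy Q with 82.4700.

82.47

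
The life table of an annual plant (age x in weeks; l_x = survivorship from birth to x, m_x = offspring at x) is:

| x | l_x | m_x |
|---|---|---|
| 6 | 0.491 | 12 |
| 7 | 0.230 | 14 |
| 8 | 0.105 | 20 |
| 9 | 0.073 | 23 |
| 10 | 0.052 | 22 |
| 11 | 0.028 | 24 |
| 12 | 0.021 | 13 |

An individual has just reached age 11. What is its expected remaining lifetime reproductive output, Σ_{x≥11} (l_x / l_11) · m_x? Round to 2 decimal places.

33.75

l_11 = 0.028. Conditional survival from age 11 to x is l_x / l_11.
  x=11: (0.028/0.028) × 24 = 24.0000
  x=12: (0.021/0.028) × 13 = 9.7500
Sum = 24.0000 + 9.7500 = 33.7500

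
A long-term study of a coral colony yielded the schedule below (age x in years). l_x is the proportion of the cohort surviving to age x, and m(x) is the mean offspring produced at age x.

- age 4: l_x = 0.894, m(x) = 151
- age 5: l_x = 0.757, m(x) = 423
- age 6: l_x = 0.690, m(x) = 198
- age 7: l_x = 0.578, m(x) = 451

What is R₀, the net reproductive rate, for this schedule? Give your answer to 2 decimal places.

852.50

R₀ = Σ l_x m(x):
  age 4: 0.894 × 151 = 134.9940
  age 5: 0.757 × 423 = 320.2110
  age 6: 0.690 × 198 = 136.6200
  age 7: 0.578 × 451 = 260.6780
R₀ = 134.9940 + 320.2110 + 136.6200 + 260.6780 = 852.5030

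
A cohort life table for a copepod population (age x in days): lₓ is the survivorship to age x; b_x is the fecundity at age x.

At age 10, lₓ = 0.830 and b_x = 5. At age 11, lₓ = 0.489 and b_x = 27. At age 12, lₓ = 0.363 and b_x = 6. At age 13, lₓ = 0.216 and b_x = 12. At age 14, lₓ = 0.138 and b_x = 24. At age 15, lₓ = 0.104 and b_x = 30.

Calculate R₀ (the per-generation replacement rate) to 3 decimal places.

R₀ = Σ lₓ b_x:
  age 10: 0.830 × 5 = 4.1500
  age 11: 0.489 × 27 = 13.2030
  age 12: 0.363 × 6 = 2.1780
  age 13: 0.216 × 12 = 2.5920
  age 14: 0.138 × 24 = 3.3120
  age 15: 0.104 × 30 = 3.1200
R₀ = 4.1500 + 13.2030 + 2.1780 + 2.5920 + 3.3120 + 3.1200 = 28.5550

28.555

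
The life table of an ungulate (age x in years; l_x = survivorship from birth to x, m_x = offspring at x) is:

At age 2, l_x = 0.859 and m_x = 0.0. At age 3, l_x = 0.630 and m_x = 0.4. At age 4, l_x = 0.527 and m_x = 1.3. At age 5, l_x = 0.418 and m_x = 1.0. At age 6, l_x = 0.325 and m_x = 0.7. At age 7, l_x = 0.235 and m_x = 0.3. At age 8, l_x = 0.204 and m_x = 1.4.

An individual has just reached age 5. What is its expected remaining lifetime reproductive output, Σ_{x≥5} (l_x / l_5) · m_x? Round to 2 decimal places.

l_5 = 0.418. Conditional survival from age 5 to x is l_x / l_5.
  x=5: (0.418/0.418) × 1.0 = 1.0000
  x=6: (0.325/0.418) × 0.7 = 0.5443
  x=7: (0.235/0.418) × 0.3 = 0.1687
  x=8: (0.204/0.418) × 1.4 = 0.6833
Sum = 1.0000 + 0.5443 + 0.1687 + 0.6833 = 2.3962

2.40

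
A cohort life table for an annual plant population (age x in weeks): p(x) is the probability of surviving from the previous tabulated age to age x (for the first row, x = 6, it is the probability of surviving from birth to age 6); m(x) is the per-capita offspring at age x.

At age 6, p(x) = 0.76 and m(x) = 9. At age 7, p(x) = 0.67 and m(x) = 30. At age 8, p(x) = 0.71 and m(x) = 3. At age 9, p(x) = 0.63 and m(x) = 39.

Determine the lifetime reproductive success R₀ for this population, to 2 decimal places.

Survivorship from birth: l_x = p_6·p_7·…·p_x.
  l_6 = 0.76000
  l_7 = 0.50920
  l_8 = 0.36153
  l_9 = 0.22777
R₀ = Σ l_x m(x):
  age 6: 0.76000 × 9 = 6.8400
  age 7: 0.50920 × 30 = 15.2760
  age 8: 0.36153 × 3 = 1.0846
  age 9: 0.22777 × 39 = 8.8830
R₀ = 6.8400 + 15.2760 + 1.0846 + 8.8830 = 32.0836

32.08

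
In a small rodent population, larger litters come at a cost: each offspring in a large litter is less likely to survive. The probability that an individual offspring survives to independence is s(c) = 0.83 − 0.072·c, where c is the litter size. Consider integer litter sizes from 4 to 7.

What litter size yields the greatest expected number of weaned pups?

6

Expected weaned pups = c × s(c):
  c=4: 4 × 0.542 = 2.168
  c=5: 5 × 0.470 = 2.350
  c=6: 6 × 0.398 = 2.388
  c=7: 7 × 0.326 = 2.282
Maximum at c = 6 (2.388 weaned pups).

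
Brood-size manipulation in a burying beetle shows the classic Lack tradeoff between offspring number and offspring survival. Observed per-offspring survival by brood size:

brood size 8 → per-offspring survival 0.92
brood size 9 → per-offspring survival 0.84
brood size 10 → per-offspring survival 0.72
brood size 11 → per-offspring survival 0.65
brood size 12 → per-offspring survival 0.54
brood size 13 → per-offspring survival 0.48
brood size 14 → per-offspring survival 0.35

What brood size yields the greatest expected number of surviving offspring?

Expected surviving offspring = c × s(c):
  c=8: 8 × 0.92 = 7.360
  c=9: 9 × 0.84 = 7.560
  c=10: 10 × 0.72 = 7.200
  c=11: 11 × 0.65 = 7.150
  c=12: 12 × 0.54 = 6.480
  c=13: 13 × 0.48 = 6.240
  c=14: 14 × 0.35 = 4.900
Maximum at c = 9 (7.560 surviving offspring).

9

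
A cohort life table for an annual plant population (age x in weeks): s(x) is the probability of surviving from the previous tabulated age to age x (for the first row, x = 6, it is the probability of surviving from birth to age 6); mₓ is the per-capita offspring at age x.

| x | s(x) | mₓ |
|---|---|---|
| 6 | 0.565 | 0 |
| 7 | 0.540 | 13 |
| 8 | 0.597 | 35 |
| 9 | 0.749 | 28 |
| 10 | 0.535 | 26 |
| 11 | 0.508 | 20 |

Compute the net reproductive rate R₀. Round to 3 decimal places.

16.801

Survivorship from birth: l_x = s_6·s_7·…·s_x.
  l_6 = 0.56500
  l_7 = 0.30510
  l_8 = 0.18214
  l_9 = 0.13643
  l_10 = 0.07299
  l_11 = 0.03708
R₀ = Σ l_x mₓ:
  age 6: 0.56500 × 0 = 0.0000
  age 7: 0.30510 × 13 = 3.9663
  age 8: 0.18214 × 35 = 6.3749
  age 9: 0.13643 × 28 = 3.8200
  age 10: 0.07299 × 26 = 1.8977
  age 11: 0.03708 × 20 = 0.7416
R₀ = 0.0000 + 3.9663 + 6.3749 + 3.8200 + 1.8977 + 0.7416 = 16.8006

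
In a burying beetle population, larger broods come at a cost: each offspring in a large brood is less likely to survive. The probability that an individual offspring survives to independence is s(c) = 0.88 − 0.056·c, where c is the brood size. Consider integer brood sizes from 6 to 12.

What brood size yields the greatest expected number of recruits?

Expected recruits = c × s(c):
  c=6: 6 × 0.544 = 3.264
  c=7: 7 × 0.488 = 3.416
  c=8: 8 × 0.432 = 3.456
  c=9: 9 × 0.376 = 3.384
  c=10: 10 × 0.320 = 3.200
  c=11: 11 × 0.264 = 2.904
  c=12: 12 × 0.208 = 2.496
Maximum at c = 8 (3.456 recruits).

8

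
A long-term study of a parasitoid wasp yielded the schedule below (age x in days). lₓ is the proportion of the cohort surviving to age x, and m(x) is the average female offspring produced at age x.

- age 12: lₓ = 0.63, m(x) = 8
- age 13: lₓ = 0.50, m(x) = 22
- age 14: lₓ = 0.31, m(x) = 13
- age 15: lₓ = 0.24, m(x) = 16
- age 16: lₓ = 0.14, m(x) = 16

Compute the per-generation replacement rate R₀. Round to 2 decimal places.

R₀ = Σ lₓ m(x):
  age 12: 0.63 × 8 = 5.0400
  age 13: 0.50 × 22 = 11.0000
  age 14: 0.31 × 13 = 4.0300
  age 15: 0.24 × 16 = 3.8400
  age 16: 0.14 × 16 = 2.2400
R₀ = 5.0400 + 11.0000 + 4.0300 + 3.8400 + 2.2400 = 26.1500

26.15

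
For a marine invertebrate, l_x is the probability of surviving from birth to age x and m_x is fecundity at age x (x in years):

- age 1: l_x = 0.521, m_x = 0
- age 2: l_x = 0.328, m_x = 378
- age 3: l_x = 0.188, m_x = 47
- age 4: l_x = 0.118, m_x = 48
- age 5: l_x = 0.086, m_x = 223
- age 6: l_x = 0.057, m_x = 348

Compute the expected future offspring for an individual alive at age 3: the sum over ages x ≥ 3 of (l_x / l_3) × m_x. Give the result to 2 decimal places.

284.65

l_3 = 0.188. Conditional survival from age 3 to x is l_x / l_3.
  x=3: (0.188/0.188) × 47 = 47.0000
  x=4: (0.118/0.188) × 48 = 30.1277
  x=5: (0.086/0.188) × 223 = 102.0106
  x=6: (0.057/0.188) × 348 = 105.5106
Sum = 47.0000 + 30.1277 + 102.0106 + 105.5106 = 284.6489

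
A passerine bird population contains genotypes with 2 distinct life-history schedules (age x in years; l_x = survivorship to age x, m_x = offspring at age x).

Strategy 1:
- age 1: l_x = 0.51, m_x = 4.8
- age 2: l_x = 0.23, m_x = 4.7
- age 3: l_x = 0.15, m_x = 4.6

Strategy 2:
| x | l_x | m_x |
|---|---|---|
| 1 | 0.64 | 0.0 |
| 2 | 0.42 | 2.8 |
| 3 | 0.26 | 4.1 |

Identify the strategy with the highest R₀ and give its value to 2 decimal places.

Strategy 1: R₀ = 0.51×4.8 + 0.23×4.7 + 0.15×4.6 = 4.2190
Strategy 2: R₀ = 0.64×0.0 + 0.42×2.8 + 0.26×4.1 = 2.2420
Highest R₀: strategy 1 with 4.2190.

4.22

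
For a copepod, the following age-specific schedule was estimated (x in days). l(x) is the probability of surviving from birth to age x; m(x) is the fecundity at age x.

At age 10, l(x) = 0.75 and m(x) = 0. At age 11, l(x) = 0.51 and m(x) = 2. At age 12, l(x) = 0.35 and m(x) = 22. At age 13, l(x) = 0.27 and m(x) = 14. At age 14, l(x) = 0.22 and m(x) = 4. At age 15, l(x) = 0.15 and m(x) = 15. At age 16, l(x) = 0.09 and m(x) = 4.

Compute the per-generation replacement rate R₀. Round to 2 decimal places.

15.99

R₀ = Σ l(x) m(x):
  age 10: 0.75 × 0 = 0.0000
  age 11: 0.51 × 2 = 1.0200
  age 12: 0.35 × 22 = 7.7000
  age 13: 0.27 × 14 = 3.7800
  age 14: 0.22 × 4 = 0.8800
  age 15: 0.15 × 15 = 2.2500
  age 16: 0.09 × 4 = 0.3600
R₀ = 0.0000 + 1.0200 + 7.7000 + 3.7800 + 0.8800 + 2.2500 + 0.3600 = 15.9900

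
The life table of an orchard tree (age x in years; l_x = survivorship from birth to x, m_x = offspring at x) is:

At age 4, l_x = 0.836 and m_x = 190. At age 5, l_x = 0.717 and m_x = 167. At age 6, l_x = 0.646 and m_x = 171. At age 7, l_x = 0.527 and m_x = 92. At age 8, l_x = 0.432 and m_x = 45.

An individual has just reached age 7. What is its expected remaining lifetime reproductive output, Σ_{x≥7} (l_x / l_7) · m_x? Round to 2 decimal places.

l_7 = 0.527. Conditional survival from age 7 to x is l_x / l_7.
  x=7: (0.527/0.527) × 92 = 92.0000
  x=8: (0.432/0.527) × 45 = 36.8880
Sum = 92.0000 + 36.8880 = 128.8880

128.89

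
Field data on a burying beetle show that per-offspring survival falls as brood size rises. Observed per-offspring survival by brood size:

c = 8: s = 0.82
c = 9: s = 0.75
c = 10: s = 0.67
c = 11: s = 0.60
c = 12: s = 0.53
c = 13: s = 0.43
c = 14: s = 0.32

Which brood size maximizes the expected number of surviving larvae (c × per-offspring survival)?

9

Expected surviving larvae = c × s(c):
  c=8: 8 × 0.82 = 6.560
  c=9: 9 × 0.75 = 6.750
  c=10: 10 × 0.67 = 6.700
  c=11: 11 × 0.60 = 6.600
  c=12: 12 × 0.53 = 6.360
  c=13: 13 × 0.43 = 5.590
  c=14: 14 × 0.32 = 4.480
Maximum at c = 9 (6.750 surviving larvae).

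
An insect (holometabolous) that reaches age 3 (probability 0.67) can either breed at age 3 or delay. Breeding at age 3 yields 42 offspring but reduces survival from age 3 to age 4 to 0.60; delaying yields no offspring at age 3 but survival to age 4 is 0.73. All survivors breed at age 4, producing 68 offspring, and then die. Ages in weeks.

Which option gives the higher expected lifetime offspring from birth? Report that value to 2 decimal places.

breed at age 3: R₀ = 0.67 × (42 + 0.60 × 68) = 0.67 × 82.8000 = 55.4760
delay to age 4: R₀ = 0.67 × (0.73 × 68) = 0.67 × 49.6400 = 33.2588
Higher: breed at age 3 (55.4760).

55.48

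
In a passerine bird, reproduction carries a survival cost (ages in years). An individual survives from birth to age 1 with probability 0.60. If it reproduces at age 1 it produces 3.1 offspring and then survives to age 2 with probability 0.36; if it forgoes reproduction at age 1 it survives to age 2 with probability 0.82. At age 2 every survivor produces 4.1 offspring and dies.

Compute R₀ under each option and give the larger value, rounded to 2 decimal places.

2.75

breed at age 1: R₀ = 0.60 × (3.1 + 0.36 × 4.1) = 0.60 × 4.5760 = 2.7456
delay to age 2: R₀ = 0.60 × (0.82 × 4.1) = 0.60 × 3.3620 = 2.0172
Higher: breed at age 1 (2.7456).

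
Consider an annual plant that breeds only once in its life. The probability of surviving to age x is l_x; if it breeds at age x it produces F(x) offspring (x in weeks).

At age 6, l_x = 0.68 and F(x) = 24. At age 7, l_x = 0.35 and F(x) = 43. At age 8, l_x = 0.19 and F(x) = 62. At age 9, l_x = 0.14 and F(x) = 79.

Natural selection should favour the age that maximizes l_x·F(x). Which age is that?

6

Expected offspring if breeding at age x = l_x × F(x):
  age 6: 0.68 × 24 = 16.320
  age 7: 0.35 × 43 = 15.050
  age 8: 0.19 × 62 = 11.780
  age 9: 0.14 × 79 = 11.060
Maximum at age 6 (16.320).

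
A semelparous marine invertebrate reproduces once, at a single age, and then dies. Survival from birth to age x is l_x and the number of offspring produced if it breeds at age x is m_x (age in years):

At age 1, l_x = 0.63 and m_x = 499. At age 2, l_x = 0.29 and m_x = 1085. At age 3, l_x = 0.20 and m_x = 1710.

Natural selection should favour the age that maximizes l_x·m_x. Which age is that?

Expected offspring if breeding at age x = l_x × m_x:
  age 1: 0.63 × 499 = 314.370
  age 2: 0.29 × 1085 = 314.650
  age 3: 0.20 × 1710 = 342.000
Maximum at age 3 (342.000).

3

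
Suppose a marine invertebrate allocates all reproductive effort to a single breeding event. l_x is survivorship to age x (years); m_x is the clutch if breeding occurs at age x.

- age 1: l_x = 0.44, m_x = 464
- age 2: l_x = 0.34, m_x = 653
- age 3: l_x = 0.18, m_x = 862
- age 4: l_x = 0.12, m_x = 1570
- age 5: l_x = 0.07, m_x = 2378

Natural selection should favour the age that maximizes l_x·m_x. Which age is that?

2

Expected offspring if breeding at age x = l_x × m_x:
  age 1: 0.44 × 464 = 204.160
  age 2: 0.34 × 653 = 222.020
  age 3: 0.18 × 862 = 155.160
  age 4: 0.12 × 1570 = 188.400
  age 5: 0.07 × 2378 = 166.460
Maximum at age 2 (222.020).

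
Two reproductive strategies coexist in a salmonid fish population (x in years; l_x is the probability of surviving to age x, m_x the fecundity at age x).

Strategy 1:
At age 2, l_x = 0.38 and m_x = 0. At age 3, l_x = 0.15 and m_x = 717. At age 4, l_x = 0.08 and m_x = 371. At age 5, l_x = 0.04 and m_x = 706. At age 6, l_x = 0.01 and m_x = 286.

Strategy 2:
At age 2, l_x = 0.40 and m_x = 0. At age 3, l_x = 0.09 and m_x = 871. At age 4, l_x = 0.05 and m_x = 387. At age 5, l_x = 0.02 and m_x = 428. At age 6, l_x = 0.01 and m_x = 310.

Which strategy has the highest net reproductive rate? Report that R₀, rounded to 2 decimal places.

Strategy 1: R₀ = 0.38×0 + 0.15×717 + 0.08×371 + 0.04×706 + 0.01×286 = 168.3300
Strategy 2: R₀ = 0.40×0 + 0.09×871 + 0.05×387 + 0.02×428 + 0.01×310 = 109.4000
Highest R₀: strategy 1 with 168.3300.

168.33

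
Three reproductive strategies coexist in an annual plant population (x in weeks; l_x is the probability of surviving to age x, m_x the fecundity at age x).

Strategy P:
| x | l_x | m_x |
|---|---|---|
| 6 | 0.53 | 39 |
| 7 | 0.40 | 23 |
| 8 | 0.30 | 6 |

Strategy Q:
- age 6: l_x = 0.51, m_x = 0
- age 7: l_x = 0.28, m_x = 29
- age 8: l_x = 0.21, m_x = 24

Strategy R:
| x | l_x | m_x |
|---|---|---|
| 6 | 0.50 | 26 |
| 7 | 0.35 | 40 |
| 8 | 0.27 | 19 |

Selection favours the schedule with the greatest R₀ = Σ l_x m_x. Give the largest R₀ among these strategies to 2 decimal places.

Strategy P: R₀ = 0.53×39 + 0.40×23 + 0.30×6 = 31.6700
Strategy Q: R₀ = 0.51×0 + 0.28×29 + 0.21×24 = 13.1600
Strategy R: R₀ = 0.50×26 + 0.35×40 + 0.27×19 = 32.1300
Highest R₀: strategy R with 32.1300.

32.13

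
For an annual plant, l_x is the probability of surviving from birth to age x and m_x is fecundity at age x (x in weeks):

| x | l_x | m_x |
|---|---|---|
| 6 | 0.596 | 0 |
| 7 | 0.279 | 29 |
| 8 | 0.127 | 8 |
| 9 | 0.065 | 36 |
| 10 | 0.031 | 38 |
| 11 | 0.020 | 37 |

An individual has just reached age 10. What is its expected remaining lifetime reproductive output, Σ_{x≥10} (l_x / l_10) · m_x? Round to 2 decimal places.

61.87

l_10 = 0.031. Conditional survival from age 10 to x is l_x / l_10.
  x=10: (0.031/0.031) × 38 = 38.0000
  x=11: (0.020/0.031) × 37 = 23.8710
Sum = 38.0000 + 23.8710 = 61.8710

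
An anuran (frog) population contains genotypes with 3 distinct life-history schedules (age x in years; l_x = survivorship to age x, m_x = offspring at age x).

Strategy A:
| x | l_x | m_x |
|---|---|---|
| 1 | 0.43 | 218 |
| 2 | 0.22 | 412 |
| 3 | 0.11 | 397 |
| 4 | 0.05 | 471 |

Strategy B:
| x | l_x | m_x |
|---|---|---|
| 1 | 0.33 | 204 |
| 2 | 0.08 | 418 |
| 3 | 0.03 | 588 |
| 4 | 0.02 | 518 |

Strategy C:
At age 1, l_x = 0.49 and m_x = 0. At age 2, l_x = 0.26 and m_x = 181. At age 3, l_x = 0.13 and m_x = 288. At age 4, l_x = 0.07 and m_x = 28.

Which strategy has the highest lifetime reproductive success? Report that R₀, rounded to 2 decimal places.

251.60

Strategy A: R₀ = 0.43×218 + 0.22×412 + 0.11×397 + 0.05×471 = 251.6000
Strategy B: R₀ = 0.33×204 + 0.08×418 + 0.03×588 + 0.02×518 = 128.7600
Strategy C: R₀ = 0.49×0 + 0.26×181 + 0.13×288 + 0.07×28 = 86.4600
Highest R₀: strategy A with 251.6000.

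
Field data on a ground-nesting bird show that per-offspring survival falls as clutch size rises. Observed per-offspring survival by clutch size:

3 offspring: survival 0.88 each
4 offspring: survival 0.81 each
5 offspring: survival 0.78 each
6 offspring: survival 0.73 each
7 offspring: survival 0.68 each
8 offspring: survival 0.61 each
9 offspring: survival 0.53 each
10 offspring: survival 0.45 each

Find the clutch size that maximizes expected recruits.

8

Expected recruits = c × s(c):
  c=3: 3 × 0.88 = 2.640
  c=4: 4 × 0.81 = 3.240
  c=5: 5 × 0.78 = 3.900
  c=6: 6 × 0.73 = 4.380
  c=7: 7 × 0.68 = 4.760
  c=8: 8 × 0.61 = 4.880
  c=9: 9 × 0.53 = 4.770
  c=10: 10 × 0.45 = 4.500
Maximum at c = 8 (4.880 recruits).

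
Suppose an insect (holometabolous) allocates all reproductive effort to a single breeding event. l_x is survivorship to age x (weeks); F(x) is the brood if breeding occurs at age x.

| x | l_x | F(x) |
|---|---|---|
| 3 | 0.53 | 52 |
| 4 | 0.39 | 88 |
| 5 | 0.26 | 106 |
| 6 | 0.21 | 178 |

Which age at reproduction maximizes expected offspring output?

6

Expected offspring if breeding at age x = l_x × F(x):
  age 3: 0.53 × 52 = 27.560
  age 4: 0.39 × 88 = 34.320
  age 5: 0.26 × 106 = 27.560
  age 6: 0.21 × 178 = 37.380
Maximum at age 6 (37.380).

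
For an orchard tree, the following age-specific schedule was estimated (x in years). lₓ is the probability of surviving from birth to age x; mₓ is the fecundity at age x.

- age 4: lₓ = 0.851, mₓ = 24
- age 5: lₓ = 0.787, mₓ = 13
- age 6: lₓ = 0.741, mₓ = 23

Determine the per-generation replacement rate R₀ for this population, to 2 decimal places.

47.70

R₀ = Σ lₓ mₓ:
  age 4: 0.851 × 24 = 20.4240
  age 5: 0.787 × 13 = 10.2310
  age 6: 0.741 × 23 = 17.0430
R₀ = 20.4240 + 10.2310 + 17.0430 = 47.6980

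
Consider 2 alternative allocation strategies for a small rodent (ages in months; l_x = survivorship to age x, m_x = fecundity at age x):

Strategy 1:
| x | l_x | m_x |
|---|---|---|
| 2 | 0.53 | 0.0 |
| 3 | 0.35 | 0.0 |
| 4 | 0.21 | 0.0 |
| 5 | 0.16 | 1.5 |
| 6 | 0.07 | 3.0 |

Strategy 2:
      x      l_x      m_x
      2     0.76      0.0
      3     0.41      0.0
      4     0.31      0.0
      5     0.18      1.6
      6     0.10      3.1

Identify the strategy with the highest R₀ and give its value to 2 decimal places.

0.60

Strategy 1: R₀ = 0.53×0.0 + 0.35×0.0 + 0.21×0.0 + 0.16×1.5 + 0.07×3.0 = 0.4500
Strategy 2: R₀ = 0.76×0.0 + 0.41×0.0 + 0.31×0.0 + 0.18×1.6 + 0.10×3.1 = 0.5980
Highest R₀: strategy 2 with 0.5980.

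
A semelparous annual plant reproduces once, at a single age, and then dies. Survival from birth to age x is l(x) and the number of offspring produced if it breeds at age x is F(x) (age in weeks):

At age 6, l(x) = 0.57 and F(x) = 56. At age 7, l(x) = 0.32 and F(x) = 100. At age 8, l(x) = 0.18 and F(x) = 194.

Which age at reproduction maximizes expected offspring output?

8

Expected offspring if breeding at age x = l(x) × F(x):
  age 6: 0.57 × 56 = 31.920
  age 7: 0.32 × 100 = 32.000
  age 8: 0.18 × 194 = 34.920
Maximum at age 8 (34.920).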